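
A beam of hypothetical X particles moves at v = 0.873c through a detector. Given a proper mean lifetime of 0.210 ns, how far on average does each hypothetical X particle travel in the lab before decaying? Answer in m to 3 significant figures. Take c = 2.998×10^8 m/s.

d ≈ 0.113 m

γ = 1/√(1 − 0.873²) = 2.0504
Dilated lifetime: Δt = γτ₀ = 2.0504 × 0.210 ns = 0.43057 ns
d = vΔt = 0.873c × 0.43057 ns = 2.6173×10^8 m/s × 4.3057×10^-10 s = 0.113 m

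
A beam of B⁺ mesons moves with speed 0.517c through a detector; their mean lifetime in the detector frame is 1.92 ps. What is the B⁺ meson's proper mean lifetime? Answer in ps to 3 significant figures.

γ = 1/√(1 − 0.517²) = 1.1682
Proper time: τ₀ = Δt/γ = 1.92/1.1682 = 1.64 ps

τ₀ ≈ 1.64 ps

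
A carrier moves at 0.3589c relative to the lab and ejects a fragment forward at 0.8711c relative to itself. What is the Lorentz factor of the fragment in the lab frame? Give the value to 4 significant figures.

u_lab = (0.8711 + 0.3589)/(1 + 0.8711×0.3589) = 1.2300/1.312638 = 0.9370445
γ = 1/√(1 − 0.9370445²) = 2.864

γ ≈ 2.864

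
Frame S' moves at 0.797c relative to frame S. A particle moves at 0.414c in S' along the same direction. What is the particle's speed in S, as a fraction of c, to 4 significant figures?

u ≈ 0.9106c

Relativistic velocity addition: u = (u' + v)/(1 + u'v/c²)
= (0.414 + 0.797)/(1 + 0.414×0.797) = 1.211/1.32996 = 0.9106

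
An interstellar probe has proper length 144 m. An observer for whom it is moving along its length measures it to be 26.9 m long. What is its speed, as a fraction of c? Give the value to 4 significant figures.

γ = L₀/L = 144/26.9 = 5.35316
β = √(1 − 1/γ²) = 0.9824

β ≈ 0.9824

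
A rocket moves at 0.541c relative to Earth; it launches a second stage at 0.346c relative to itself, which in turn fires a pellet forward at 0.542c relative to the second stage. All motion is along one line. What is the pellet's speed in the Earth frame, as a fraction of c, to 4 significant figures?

u ≈ 0.9176c

Compose boost 2: (0.346 + 0.541)/(1 + 0.346×0.541) = 0.8870/1.18719 = 0.747145
Compose boost 3: (0.542 + 0.747145)/(1 + 0.542×0.747145) = 1.28914/1.40495 = 0.9176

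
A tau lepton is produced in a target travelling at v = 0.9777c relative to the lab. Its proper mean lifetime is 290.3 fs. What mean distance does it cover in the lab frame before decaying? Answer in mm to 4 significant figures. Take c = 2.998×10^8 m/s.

γ = 1/√(1 − 0.9777²) = 4.76176
Dilated lifetime: Δt = γτ₀ = 4.76176 × 290.3 fs = 1382.34 fs
d = vΔt = 0.9777c × 1382.34 fs = 2.93114×10^8 m/s × 1.38234×10^-12 s = 0.4052 mm

d ≈ 0.4052 mm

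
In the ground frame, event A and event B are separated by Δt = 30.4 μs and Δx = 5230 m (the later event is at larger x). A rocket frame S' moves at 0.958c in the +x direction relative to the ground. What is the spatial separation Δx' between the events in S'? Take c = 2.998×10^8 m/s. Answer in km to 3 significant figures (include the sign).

Δx' ≈ -12.2 km

γ = 1/√(1 − 0.958²) = 3.4871
Δx' = γ(Δx − vΔt) = 3.4871 × (5230 m − 0.958×(2.998×10^8 m/s)×30.4×10^-6 s)
= 3.4871 × (-3501.1 m) = -12.2 km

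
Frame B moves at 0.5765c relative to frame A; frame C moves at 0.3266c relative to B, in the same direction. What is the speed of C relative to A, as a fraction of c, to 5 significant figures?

u ≈ 0.76000c

Compose boost 2: (0.3266 + 0.5765)/(1 + 0.3266×0.5765) = 0.90310/1.188285 = 0.76000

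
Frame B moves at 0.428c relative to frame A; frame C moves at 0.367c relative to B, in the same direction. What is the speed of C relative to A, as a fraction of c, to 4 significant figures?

Compose boost 2: (0.367 + 0.428)/(1 + 0.367×0.428) = 0.7950/1.15708 = 0.6871

u ≈ 0.6871c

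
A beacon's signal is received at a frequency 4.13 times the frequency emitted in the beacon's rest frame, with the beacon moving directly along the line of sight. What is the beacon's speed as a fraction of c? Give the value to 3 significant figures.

β ≈ 0.889

f_obs/f_src = √((1+β)/(1−β)) = 4.13  ⇒  (1+β)/(1−β) = 17.057
β = |1 − D²|/(1 + D²) = |1 − 17.057|/(1 + 17.057) = 0.889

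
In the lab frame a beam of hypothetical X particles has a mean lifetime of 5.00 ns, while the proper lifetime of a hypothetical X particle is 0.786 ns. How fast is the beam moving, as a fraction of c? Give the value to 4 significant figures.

β ≈ 0.9876

γ = Δt/τ₀ = 5.00/0.786 = 6.36132
β = √(1 − 1/γ²) = √(1 − 1/6.36132²) = 0.9876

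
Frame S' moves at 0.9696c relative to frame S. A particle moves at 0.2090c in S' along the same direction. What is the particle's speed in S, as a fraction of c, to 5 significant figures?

Relativistic velocity addition: u = (u' + v)/(1 + u'v/c²)
= (0.2090 + 0.9696)/(1 + 0.2090×0.9696) = 1.1786/1.202646 = 0.98001

u ≈ 0.98001c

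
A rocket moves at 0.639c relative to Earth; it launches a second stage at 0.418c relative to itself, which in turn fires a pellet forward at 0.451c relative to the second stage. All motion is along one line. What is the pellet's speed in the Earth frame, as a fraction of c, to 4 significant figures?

u ≈ 0.9339c

Compose boost 2: (0.418 + 0.639)/(1 + 0.418×0.639) = 1.057/1.26710 = 0.834187
Compose boost 3: (0.451 + 0.834187)/(1 + 0.451×0.834187) = 1.28519/1.37622 = 0.9339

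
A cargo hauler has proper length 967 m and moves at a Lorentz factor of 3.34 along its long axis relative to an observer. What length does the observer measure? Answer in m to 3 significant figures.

γ = 3.34 (given)
Length contraction: L = L₀/γ = 967/3.34 = 290 m

L ≈ 290 m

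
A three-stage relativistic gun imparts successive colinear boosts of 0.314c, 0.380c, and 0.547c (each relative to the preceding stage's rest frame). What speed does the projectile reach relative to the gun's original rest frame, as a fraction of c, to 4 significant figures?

Compose boost 2: (0.380 + 0.314)/(1 + 0.380×0.314) = 0.6940/1.11932 = 0.620019
Compose boost 3: (0.547 + 0.620019)/(1 + 0.547×0.620019) = 1.16702/1.33915 = 0.8715

u ≈ 0.8715c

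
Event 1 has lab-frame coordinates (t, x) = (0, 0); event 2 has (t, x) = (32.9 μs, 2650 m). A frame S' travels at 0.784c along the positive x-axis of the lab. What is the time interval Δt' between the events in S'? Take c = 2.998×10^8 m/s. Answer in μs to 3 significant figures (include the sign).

γ = 1/√(1 − 0.784²) = 1.6109
Δt' = γ(Δt − vΔx/c²) = 1.6109 × (32.9 μs − 0.784×2650 m / (2.998×10^8 m/s))
= 1.6109 × (25.970 μs) = 41.8 μs

Δt' ≈ 41.8 μs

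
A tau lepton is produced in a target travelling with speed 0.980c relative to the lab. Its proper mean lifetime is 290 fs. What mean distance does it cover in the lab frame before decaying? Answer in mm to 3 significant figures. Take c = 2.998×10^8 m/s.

γ = 1/√(1 − 0.980²) = 5.0252
Dilated lifetime: Δt = γτ₀ = 5.0252 × 290 fs = 1457.3 fs
d = vΔt = 0.980c × 1457.3 fs = 2.9380×10^8 m/s × 1.4573×10^-12 s = 0.428 mm

d ≈ 0.428 mm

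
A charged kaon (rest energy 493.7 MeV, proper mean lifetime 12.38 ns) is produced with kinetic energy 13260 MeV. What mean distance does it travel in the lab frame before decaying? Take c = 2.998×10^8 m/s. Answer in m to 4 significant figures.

γ = 1 + K/(m₀c²) = 1 + 13260/493.7 = 27.8584
β = √(1 − 1/γ²) = 0.999356
Dilated lifetime: γτ₀ = 27.8584 × 12.38 ns = 344.887 ns
d = βc·γτ₀ = 0.999356 × (2.998×10^8 m/s) × 3.44887×10^-7 s = 103.3 m

d ≈ 103.3 m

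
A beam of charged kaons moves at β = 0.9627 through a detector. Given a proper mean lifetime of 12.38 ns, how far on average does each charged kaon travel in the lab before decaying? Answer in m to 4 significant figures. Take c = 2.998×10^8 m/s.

d ≈ 13.21 m

γ = 1/√(1 − 0.9627²) = 3.69589
Dilated lifetime: Δt = γτ₀ = 3.69589 × 12.38 ns = 45.7551 ns
d = vΔt = 0.9627c × 45.7551 ns = 2.88617×10^8 m/s × 4.57551×10^-8 s = 13.21 m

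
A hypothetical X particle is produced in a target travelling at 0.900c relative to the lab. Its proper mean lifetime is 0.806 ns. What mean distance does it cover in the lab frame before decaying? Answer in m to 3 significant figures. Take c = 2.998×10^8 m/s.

d ≈ 0.499 m

γ = 1/√(1 − 0.900²) = 2.2942
Dilated lifetime: Δt = γτ₀ = 2.2942 × 0.806 ns = 1.8491 ns
d = vΔt = 0.900c × 1.8491 ns = 2.6982×10^8 m/s × 1.8491×10^-9 s = 0.499 m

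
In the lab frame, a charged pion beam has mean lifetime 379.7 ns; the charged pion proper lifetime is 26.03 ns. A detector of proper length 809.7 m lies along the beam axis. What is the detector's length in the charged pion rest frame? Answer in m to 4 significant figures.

L ≈ 55.51 m

Time dilation ⇒ γ = Δt/τ₀ = 379.7/26.03 = 14.5870
Length contraction: L = L₀/γ = 809.7/14.5870 = 55.51 m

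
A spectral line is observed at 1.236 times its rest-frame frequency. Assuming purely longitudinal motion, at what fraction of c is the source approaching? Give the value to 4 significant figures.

β ≈ 0.2088

f_obs/f_src = √((1+β)/(1−β)) = 1.236  ⇒  (1+β)/(1−β) = 1.52770
β = |1 − D²|/(1 + D²) = |1 − 1.52770|/(1 + 1.52770) = 0.2088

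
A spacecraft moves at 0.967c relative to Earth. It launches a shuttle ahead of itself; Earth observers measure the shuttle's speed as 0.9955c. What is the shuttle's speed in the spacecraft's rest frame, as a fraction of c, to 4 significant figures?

Inverse velocity addition: u' = (u − v)/(1 − uv/c²)
= (0.9955 − 0.967)/(1 − 0.9955×0.967) = 0.02850/0.0373515 = 0.7630

u' ≈ 0.7630c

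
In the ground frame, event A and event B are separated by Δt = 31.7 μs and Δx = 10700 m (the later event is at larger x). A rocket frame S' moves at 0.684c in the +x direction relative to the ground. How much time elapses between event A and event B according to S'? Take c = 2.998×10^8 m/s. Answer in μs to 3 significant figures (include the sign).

Δt' ≈ 9.99 μs

γ = 1/√(1 − 0.684²) = 1.3708
Δt' = γ(Δt − vΔx/c²) = 1.3708 × (31.7 μs − 0.684×10700 m / (2.998×10^8 m/s))
= 1.3708 × (7.2877 μs) = 9.99 μs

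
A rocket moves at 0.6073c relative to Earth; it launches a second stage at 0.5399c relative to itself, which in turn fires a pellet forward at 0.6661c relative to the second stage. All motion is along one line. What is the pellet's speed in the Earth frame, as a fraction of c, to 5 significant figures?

Compose boost 2: (0.5399 + 0.6073)/(1 + 0.5399×0.6073) = 1.1472/1.327881 = 0.8639327
Compose boost 3: (0.6661 + 0.8639327)/(1 + 0.6661×0.8639327) = 1.530033/1.575466 = 0.97116

u ≈ 0.97116c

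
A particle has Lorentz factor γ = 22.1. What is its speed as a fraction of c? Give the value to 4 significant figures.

β = √(1 − 1/γ²) = √(1 − 1/22.1²) = √(0.997953) = 0.9990

β ≈ 0.9990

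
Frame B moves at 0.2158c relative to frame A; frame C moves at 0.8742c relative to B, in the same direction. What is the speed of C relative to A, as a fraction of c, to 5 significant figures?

Compose boost 2: (0.8742 + 0.2158)/(1 + 0.8742×0.2158) = 1.0900/1.188652 = 0.91700

u ≈ 0.91700c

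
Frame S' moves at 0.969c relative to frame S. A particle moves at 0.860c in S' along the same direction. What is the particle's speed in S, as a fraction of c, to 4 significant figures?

Relativistic velocity addition: u = (u' + v)/(1 + u'v/c²)
= (0.860 + 0.969)/(1 + 0.860×0.969) = 1.829/1.83334 = 0.9976

u ≈ 0.9976c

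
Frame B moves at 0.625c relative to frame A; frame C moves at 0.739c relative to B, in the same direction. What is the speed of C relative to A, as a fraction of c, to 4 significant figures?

Compose boost 2: (0.739 + 0.625)/(1 + 0.739×0.625) = 1.364/1.46188 = 0.9330

u ≈ 0.9330c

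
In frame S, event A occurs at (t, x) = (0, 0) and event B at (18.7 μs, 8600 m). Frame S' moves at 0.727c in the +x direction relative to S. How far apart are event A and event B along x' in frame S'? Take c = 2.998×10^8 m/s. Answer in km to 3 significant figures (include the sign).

Δx' ≈ 6.59 km

γ = 1/√(1 − 0.727²) = 1.4564
Δx' = γ(Δx − vΔt) = 1.4564 × (8600 m − 0.727×(2.998×10^8 m/s)×18.7×10^-6 s)
= 1.4564 × (4524.2 m) = 6.59 km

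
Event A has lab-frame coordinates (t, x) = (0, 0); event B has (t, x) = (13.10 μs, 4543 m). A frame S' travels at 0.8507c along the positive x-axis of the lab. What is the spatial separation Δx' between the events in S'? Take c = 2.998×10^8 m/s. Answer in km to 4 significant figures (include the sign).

Δx' ≈ 2.287 km

γ = 1/√(1 − 0.8507²) = 1.90240
Δx' = γ(Δx − vΔt) = 1.90240 × (4543 m − 0.8507×(2.998×10^8 m/s)×13.10×10^-6 s)
= 1.90240 × (1201.98 m) = 2.287 km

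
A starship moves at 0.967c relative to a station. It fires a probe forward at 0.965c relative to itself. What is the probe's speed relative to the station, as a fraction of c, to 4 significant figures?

u ≈ 0.9994c

Relativistic velocity addition: u = (u' + v)/(1 + u'v/c²)
= (0.965 + 0.967)/(1 + 0.965×0.967) = 1.932/1.93315 = 0.9994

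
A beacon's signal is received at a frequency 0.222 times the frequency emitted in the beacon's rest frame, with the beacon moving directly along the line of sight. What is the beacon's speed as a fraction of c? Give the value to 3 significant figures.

β ≈ 0.906

f_obs/f_src = √((1−β)/(1+β)) = 0.222  ⇒  (1−β)/(1+β) = 0.049284
β = |1 − D²|/(1 + D²) = |1 − 0.049284|/(1 + 0.049284) = 0.906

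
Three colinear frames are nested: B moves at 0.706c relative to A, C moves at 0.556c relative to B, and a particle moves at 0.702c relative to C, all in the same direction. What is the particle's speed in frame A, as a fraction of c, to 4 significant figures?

Compose boost 2: (0.556 + 0.706)/(1 + 0.556×0.706) = 1.262/1.39254 = 0.906260
Compose boost 3: (0.702 + 0.906260)/(1 + 0.702×0.906260) = 1.60826/1.63619 = 0.9829

u ≈ 0.9829c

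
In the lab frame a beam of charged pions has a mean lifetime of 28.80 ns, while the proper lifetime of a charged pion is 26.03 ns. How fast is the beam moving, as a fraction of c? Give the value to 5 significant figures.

β ≈ 0.42791

γ = Δt/τ₀ = 28.80/26.03 = 1.106416
β = √(1 − 1/γ²) = √(1 − 1/1.106416²) = 0.42791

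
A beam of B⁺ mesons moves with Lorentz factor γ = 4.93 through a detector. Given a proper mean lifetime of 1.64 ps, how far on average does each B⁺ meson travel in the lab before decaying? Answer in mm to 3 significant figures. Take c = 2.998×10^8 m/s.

d ≈ 2.37 mm

β = √(1 − 1/γ²) = √(1 − 1/4.93²) = 0.97921
Dilated lifetime: Δt = γτ₀ = 4.93 × 1.64 ps = 8.0852 ps
d = vΔt = 0.97921c × 8.0852 ps = 2.9357×10^8 m/s × 8.0852×10^-12 s = 2.37 mm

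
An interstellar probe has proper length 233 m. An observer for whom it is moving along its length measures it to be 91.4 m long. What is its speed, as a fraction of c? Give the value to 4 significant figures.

γ = L₀/L = 233/91.4 = 2.54923
β = √(1 − 1/γ²) = 0.9198

β ≈ 0.9198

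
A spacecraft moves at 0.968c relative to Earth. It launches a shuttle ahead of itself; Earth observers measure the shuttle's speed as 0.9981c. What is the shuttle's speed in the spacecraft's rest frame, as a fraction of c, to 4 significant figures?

u' ≈ 0.8895c

Inverse velocity addition: u' = (u − v)/(1 − uv/c²)
= (0.9981 − 0.968)/(1 − 0.9981×0.968) = 0.03010/0.0338392 = 0.8895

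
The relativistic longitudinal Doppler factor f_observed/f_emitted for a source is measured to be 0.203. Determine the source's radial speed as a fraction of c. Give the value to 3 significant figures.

f_obs/f_src = √((1−β)/(1+β)) = 0.203  ⇒  (1−β)/(1+β) = 0.041209
β = |1 − D²|/(1 + D²) = |1 − 0.041209|/(1 + 0.041209) = 0.921

β ≈ 0.921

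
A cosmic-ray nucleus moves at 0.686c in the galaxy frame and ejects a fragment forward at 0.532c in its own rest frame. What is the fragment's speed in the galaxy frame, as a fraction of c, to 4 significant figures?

u ≈ 0.8923c

Compose boost 2: (0.532 + 0.686)/(1 + 0.532×0.686) = 1.218/1.36495 = 0.8923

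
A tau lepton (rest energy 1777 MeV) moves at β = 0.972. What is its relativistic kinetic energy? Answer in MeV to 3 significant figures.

γ = 1/√(1 − 0.972²) = 4.2557
K = (γ − 1)m₀c² = (4.2557 − 1) × 1777 MeV = 3.2557 × 1777 MeV = 5790 MeV

K ≈ 5790 MeV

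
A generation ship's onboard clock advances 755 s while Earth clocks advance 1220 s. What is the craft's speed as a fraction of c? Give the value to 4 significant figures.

β ≈ 0.7855

γ = Δt/τ₀ = 1220/755 = 1.61589
β = √(1 − 1/γ²) = √(1 − 1/1.61589²) = 0.7855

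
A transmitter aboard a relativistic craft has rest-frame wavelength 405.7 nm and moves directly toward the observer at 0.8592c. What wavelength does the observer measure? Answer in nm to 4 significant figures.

Relativistic Doppler: λ_obs = λ_src √((1−β)/(1+β))
= 405.7 × √(0.140800/1.85920) = 405.7 × 0.275194 = 111.6 nm

λ_obs ≈ 111.6 nm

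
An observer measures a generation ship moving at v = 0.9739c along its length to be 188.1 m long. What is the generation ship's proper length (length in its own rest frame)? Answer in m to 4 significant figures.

L₀ ≈ 828.7 m

γ = 1/√(1 − 0.9739²) = 4.40572
L₀ = γL = 4.40572 × 188.1 = 828.7 m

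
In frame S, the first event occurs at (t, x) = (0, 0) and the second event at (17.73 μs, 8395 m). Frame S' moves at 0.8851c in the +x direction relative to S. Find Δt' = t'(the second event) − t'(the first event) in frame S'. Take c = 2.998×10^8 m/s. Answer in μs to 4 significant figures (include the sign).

γ = 1/√(1 − 0.8851²) = 2.14869
Δt' = γ(Δt − vΔx/c²) = 2.14869 × (17.73 μs − 0.8851×8395 m / (2.998×10^8 m/s))
= 2.14869 × (-7.05457 μs) = -15.16 μs

Δt' ≈ -15.16 μs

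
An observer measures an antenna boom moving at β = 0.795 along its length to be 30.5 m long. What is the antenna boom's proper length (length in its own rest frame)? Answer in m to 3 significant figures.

γ = 1/√(1 − 0.795²) = 1.6485
L₀ = γL = 1.6485 × 30.5 = 50.3 m

L₀ ≈ 50.3 m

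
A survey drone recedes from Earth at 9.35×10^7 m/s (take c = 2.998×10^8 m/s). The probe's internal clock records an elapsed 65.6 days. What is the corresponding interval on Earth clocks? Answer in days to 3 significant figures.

β = v/c = 9.35×10^7 / 2.998×10^8 = 0.31187
γ = 1/√(1 − 0.31187²) = 1.0525
Time dilation: Δt = γτ₀ = 1.0525 × 65.6 days = 69.0 days

Δt ≈ 69.0 days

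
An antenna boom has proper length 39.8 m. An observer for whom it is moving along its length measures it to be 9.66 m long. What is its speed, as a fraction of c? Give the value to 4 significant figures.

γ = L₀/L = 39.8/9.66 = 4.12008
β = √(1 − 1/γ²) = 0.9701

β ≈ 0.9701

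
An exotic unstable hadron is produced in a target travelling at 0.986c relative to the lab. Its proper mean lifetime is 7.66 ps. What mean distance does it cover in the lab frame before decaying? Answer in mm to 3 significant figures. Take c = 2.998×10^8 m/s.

d ≈ 13.6 mm

γ = 1/√(1 − 0.986²) = 5.9972
Dilated lifetime: Δt = γτ₀ = 5.9972 × 7.66 ps = 45.938 ps
d = vΔt = 0.986c × 45.938 ps = 2.9560×10^8 m/s × 4.5938×10^-11 s = 13.6 mm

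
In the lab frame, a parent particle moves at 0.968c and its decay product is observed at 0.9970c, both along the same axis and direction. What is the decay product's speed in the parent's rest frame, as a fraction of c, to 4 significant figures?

Inverse velocity addition: u' = (u − v)/(1 − uv/c²)
= (0.9970 − 0.968)/(1 − 0.9970×0.968) = 0.02900/0.0349040 = 0.8309

u' ≈ 0.8309c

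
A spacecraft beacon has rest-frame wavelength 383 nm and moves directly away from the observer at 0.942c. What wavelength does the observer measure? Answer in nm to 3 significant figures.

Relativistic Doppler: λ_obs = λ_src √((1+β)/(1−β))
= 383 × √(1.9420/0.058000) = 383 × 5.7864 = 2220 nm

λ_obs ≈ 2220 nm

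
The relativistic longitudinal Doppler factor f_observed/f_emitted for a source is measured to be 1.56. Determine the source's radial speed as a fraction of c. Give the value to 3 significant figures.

f_obs/f_src = √((1+β)/(1−β)) = 1.56  ⇒  (1+β)/(1−β) = 2.4336
β = |1 − D²|/(1 + D²) = |1 − 2.4336|/(1 + 2.4336) = 0.418

β ≈ 0.418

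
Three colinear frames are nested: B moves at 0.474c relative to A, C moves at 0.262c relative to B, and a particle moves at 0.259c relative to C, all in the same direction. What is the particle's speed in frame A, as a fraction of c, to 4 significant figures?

u ≈ 0.7812c

Compose boost 2: (0.262 + 0.474)/(1 + 0.262×0.474) = 0.7360/1.12419 = 0.654695
Compose boost 3: (0.259 + 0.654695)/(1 + 0.259×0.654695) = 0.913695/1.16957 = 0.7812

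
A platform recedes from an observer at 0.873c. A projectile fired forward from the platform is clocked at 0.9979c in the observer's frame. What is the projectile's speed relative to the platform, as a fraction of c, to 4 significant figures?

u' ≈ 0.9695c

Inverse velocity addition: u' = (u − v)/(1 − uv/c²)
= (0.9979 − 0.873)/(1 − 0.9979×0.873) = 0.1249/0.128833 = 0.9695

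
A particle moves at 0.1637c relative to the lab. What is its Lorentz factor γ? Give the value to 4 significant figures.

γ = 1/√(1 − β²) = 1/√(1 − 0.1637²) = 1/√(0.973202) = 1.014

γ ≈ 1.014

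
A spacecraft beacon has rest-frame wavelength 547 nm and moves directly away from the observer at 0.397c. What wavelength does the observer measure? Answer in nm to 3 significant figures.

Relativistic Doppler: λ_obs = λ_src √((1+β)/(1−β))
= 547 × √(1.3970/0.60300) = 547 × 1.5221 = 833 nm

λ_obs ≈ 833 nm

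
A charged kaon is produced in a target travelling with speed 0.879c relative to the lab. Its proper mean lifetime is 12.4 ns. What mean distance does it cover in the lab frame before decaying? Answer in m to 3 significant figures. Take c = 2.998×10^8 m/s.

d ≈ 6.85 m

γ = 1/√(1 − 0.879²) = 2.0972
Dilated lifetime: Δt = γτ₀ = 2.0972 × 12.4 ns = 26.006 ns
d = vΔt = 0.879c × 26.006 ns = 2.6352×10^8 m/s × 2.6006×10^-8 s = 6.85 m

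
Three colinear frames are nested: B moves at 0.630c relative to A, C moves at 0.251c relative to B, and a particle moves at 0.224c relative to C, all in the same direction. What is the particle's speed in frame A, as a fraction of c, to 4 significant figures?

Compose boost 2: (0.251 + 0.630)/(1 + 0.251×0.630) = 0.8810/1.15813 = 0.760709
Compose boost 3: (0.224 + 0.760709)/(1 + 0.224×0.760709) = 0.984709/1.17040 = 0.8413

u ≈ 0.8413c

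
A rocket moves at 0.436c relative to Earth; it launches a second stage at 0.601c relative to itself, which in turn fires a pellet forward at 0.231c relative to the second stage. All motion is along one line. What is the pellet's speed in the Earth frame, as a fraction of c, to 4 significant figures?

u ≈ 0.8848c

Compose boost 2: (0.601 + 0.436)/(1 + 0.601×0.436) = 1.037/1.26204 = 0.821688
Compose boost 3: (0.231 + 0.821688)/(1 + 0.231×0.821688) = 1.05269/1.18981 = 0.8848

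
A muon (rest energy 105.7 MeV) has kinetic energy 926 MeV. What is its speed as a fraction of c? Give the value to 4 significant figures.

γ = 1 + K/(m₀c²) = 1 + 926/105.7 = 9.76064
β = √(1 − 1/γ²) = 0.9947

β ≈ 0.9947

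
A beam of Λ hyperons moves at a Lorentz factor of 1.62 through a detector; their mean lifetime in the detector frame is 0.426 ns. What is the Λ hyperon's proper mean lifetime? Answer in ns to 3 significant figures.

γ = 1.62 (given)
Proper time: τ₀ = Δt/γ = 0.426/1.62 = 0.263 ns

τ₀ ≈ 0.263 ns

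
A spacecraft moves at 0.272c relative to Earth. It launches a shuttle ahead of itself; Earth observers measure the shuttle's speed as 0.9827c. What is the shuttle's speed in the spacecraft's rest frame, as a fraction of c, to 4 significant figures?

Inverse velocity addition: u' = (u − v)/(1 − uv/c²)
= (0.9827 − 0.272)/(1 − 0.9827×0.272) = 0.7107/0.732706 = 0.9700

u' ≈ 0.9700c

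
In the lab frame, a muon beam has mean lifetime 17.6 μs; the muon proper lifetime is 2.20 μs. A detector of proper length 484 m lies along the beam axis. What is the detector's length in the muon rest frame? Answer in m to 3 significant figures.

L ≈ 60.5 m

Time dilation ⇒ γ = Δt/τ₀ = 17.6/2.20 = 8.0000
Length contraction: L = L₀/γ = 484/8.0000 = 60.5 m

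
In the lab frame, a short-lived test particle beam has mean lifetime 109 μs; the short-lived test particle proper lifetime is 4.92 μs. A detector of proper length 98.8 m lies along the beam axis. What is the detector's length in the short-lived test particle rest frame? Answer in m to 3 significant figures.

L ≈ 4.46 m

Time dilation ⇒ γ = Δt/τ₀ = 109/4.92 = 22.154
Length contraction: L = L₀/γ = 98.8/22.154 = 4.46 m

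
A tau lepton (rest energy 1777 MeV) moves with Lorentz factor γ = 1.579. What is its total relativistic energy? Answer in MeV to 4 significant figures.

γ = 1.579 (given)
E = γm₀c² = 1.579 × 1777 MeV = 2806 MeV

E ≈ 2806 MeV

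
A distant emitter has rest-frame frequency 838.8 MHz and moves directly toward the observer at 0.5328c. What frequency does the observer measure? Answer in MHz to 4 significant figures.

Relativistic Doppler: f_obs = f_src √((1+β)/(1−β))
= 838.8 × √(1.53280/0.467200) = 838.8 × 1.81130 = 1519 MHz

f_obs ≈ 1519 MHz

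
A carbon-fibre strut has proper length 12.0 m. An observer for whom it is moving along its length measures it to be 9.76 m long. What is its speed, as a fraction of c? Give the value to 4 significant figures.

γ = L₀/L = 12.0/9.76 = 1.22951
β = √(1 − 1/γ²) = 0.5818

β ≈ 0.5818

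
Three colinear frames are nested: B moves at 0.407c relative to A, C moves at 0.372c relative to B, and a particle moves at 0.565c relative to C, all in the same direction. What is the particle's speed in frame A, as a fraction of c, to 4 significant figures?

Compose boost 2: (0.372 + 0.407)/(1 + 0.372×0.407) = 0.7790/1.15140 = 0.676565
Compose boost 3: (0.565 + 0.676565)/(1 + 0.565×0.676565) = 1.24157/1.38226 = 0.8982

u ≈ 0.8982c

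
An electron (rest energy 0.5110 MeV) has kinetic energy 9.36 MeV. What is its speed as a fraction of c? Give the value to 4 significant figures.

γ = 1 + K/(m₀c²) = 1 + 9.36/0.5110 = 19.3170
β = √(1 − 1/γ²) = 0.9987

β ≈ 0.9987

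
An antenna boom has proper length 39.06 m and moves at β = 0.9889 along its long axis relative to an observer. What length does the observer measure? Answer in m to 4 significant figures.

γ = 1/√(1 − 0.9889²) = 6.73026
Length contraction: L = L₀/γ = 39.06/6.73026 = 5.804 m

L ≈ 5.804 m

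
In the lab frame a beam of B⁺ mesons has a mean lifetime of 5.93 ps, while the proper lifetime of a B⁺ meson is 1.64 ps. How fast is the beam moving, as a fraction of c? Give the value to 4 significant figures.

γ = Δt/τ₀ = 5.93/1.64 = 3.61585
β = √(1 − 1/γ²) = √(1 − 1/3.61585²) = 0.9610

β ≈ 0.9610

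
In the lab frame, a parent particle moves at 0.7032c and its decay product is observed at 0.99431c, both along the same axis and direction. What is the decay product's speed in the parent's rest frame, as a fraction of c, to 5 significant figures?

u' ≈ 0.96778c

Inverse velocity addition: u' = (u − v)/(1 − uv/c²)
= (0.99431 − 0.7032)/(1 − 0.99431×0.7032) = 0.29111/0.3008012 = 0.96778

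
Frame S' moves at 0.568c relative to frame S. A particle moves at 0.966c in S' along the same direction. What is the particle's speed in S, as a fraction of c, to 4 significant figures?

u ≈ 0.9905c

Relativistic velocity addition: u = (u' + v)/(1 + u'v/c²)
= (0.966 + 0.568)/(1 + 0.966×0.568) = 1.534/1.54869 = 0.9905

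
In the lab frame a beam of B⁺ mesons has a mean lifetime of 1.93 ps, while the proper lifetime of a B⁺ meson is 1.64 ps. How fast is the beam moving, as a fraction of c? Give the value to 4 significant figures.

β ≈ 0.5272

γ = Δt/τ₀ = 1.93/1.64 = 1.17683
β = √(1 − 1/γ²) = √(1 − 1/1.17683²) = 0.5272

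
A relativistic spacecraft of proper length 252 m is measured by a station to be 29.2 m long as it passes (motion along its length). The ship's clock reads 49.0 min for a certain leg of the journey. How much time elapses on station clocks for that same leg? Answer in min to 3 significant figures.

Δt ≈ 423 min

Length contraction ⇒ γ = L₀/L = 252/29.2 = 8.6301
Time dilation: Δt = γτ₀ = 8.6301 × 49.0 min = 423 min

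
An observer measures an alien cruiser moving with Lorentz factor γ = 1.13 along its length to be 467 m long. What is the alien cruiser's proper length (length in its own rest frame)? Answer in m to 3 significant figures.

L₀ ≈ 528 m

γ = 1.13 (given)
L₀ = γL = 1.13 × 467 = 528 m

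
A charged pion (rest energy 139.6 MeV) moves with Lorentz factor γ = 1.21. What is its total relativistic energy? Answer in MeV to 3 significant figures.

γ = 1.21 (given)
E = γm₀c² = 1.21 × 139.6 MeV = 169 MeV

E ≈ 169 MeV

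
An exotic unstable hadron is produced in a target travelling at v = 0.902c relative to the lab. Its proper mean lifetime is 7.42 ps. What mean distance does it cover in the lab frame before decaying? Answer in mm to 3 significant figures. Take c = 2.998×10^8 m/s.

d ≈ 4.65 mm

γ = 1/√(1 − 0.902²) = 2.3162
Dilated lifetime: Δt = γτ₀ = 2.3162 × 7.42 ps = 17.186 ps
d = vΔt = 0.902c × 17.186 ps = 2.7042×10^8 m/s × 1.7186×10^-11 s = 4.65 mm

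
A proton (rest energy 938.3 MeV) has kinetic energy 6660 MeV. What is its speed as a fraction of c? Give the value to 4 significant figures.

β ≈ 0.9923

γ = 1 + K/(m₀c²) = 1 + 6660/938.3 = 8.09794
β = √(1 − 1/γ²) = 0.9923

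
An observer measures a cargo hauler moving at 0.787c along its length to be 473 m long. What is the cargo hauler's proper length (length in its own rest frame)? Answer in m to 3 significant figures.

γ = 1/√(1 − 0.787²) = 1.6209
L₀ = γL = 1.6209 × 473 = 767 m

L₀ ≈ 767 m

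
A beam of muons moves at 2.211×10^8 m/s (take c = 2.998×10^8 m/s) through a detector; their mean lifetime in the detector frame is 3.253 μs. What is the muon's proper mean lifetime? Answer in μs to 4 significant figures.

β = v/c = 2.211×10^8 / 2.998×10^8 = 0.737492
γ = 1/√(1 − 0.737492²) = 1.48070
Proper time: τ₀ = Δt/γ = 3.253/1.48070 = 2.197 μs

τ₀ ≈ 2.197 μs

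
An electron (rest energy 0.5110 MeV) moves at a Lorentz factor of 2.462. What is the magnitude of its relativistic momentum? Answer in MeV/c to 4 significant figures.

p ≈ 1.150 MeV/c

β = √(1 − 1/γ²) = √(1 − 1/2.462²) = 0.913796
p = γβm₀c = 2.462 × 0.913796 × 0.5110 MeV/c = 1.150 MeV/c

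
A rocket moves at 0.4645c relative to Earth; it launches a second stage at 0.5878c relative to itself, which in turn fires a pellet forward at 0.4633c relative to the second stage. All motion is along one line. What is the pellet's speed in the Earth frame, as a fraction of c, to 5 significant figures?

Compose boost 2: (0.5878 + 0.4645)/(1 + 0.5878×0.4645) = 1.0523/1.273033 = 0.8266085
Compose boost 3: (0.4633 + 0.8266085)/(1 + 0.4633×0.8266085) = 1.289909/1.382968 = 0.93271

u ≈ 0.93271c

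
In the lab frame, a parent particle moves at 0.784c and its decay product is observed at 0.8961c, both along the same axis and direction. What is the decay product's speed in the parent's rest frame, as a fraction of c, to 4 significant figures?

Inverse velocity addition: u' = (u − v)/(1 − uv/c²)
= (0.8961 − 0.784)/(1 − 0.8961×0.784) = 0.1121/0.297458 = 0.3769

u' ≈ 0.3769c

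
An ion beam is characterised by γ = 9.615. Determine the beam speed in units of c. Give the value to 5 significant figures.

β ≈ 0.99458

β = √(1 − 1/γ²) = √(1 − 1/9.615²) = √(0.9891831) = 0.99458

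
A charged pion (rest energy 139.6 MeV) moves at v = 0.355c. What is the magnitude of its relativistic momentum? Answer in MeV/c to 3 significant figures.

p ≈ 53.0 MeV/c

γ = 1/√(1 − 0.355²) = 1.0697
p = γβm₀c = 1.0697 × 0.355 × 139.6 MeV/c = 53.0 MeV/c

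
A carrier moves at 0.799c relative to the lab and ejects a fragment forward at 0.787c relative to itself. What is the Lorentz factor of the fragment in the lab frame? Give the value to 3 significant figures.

u_lab = (0.787 + 0.799)/(1 + 0.787×0.799) = 1.586/1.62881 = 0.973715
γ = 1/√(1 − 0.973715²) = 4.39

γ ≈ 4.39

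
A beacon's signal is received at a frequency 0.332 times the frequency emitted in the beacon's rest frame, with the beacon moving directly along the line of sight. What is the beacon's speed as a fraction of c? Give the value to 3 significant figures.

β ≈ 0.801

f_obs/f_src = √((1−β)/(1+β)) = 0.332  ⇒  (1−β)/(1+β) = 0.11022
β = |1 − D²|/(1 + D²) = |1 − 0.11022|/(1 + 0.11022) = 0.801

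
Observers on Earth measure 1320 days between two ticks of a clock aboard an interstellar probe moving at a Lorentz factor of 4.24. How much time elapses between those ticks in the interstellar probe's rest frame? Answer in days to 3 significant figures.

γ = 4.24 (given)
Proper time: τ₀ = Δt/γ = 1320/4.24 = 311 days

τ₀ ≈ 311 days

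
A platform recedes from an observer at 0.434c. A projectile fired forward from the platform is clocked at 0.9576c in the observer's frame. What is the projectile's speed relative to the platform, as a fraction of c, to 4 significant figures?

Inverse velocity addition: u' = (u − v)/(1 − uv/c²)
= (0.9576 − 0.434)/(1 − 0.9576×0.434) = 0.5236/0.584402 = 0.8960

u' ≈ 0.8960c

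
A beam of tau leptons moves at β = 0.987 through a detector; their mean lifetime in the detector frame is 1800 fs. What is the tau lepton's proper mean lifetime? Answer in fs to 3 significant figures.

τ₀ ≈ 289 fs

γ = 1/√(1 − 0.987²) = 6.2220
Proper time: τ₀ = Δt/γ = 1800/6.2220 = 289 fs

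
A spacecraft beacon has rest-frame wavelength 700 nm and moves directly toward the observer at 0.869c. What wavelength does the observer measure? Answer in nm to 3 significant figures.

Relativistic Doppler: λ_obs = λ_src √((1−β)/(1+β))
= 700 × √(0.13100/1.8690) = 700 × 0.26475 = 185 nm

λ_obs ≈ 185 nm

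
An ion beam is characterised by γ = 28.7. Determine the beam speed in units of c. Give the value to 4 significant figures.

β = √(1 − 1/γ²) = √(1 − 1/28.7²) = √(0.998786) = 0.9994

β ≈ 0.9994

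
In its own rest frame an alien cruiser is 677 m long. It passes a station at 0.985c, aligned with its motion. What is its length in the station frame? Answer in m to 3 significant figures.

L ≈ 117 m

γ = 1/√(1 − 0.985²) = 5.7953
Length contraction: L = L₀/γ = 677/5.7953 = 117 m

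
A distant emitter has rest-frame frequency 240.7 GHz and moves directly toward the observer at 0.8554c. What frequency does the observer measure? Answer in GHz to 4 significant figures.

f_obs ≈ 862.2 GHz

Relativistic Doppler: f_obs = f_src √((1+β)/(1−β))
= 240.7 × √(1.85540/0.144600) = 240.7 × 3.58207 = 862.2 GHz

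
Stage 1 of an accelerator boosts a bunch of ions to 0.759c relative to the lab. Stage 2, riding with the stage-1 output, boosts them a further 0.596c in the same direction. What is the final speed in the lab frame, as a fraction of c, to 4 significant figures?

Compose boost 2: (0.596 + 0.759)/(1 + 0.596×0.759) = 1.355/1.45236 = 0.9330

u ≈ 0.9330c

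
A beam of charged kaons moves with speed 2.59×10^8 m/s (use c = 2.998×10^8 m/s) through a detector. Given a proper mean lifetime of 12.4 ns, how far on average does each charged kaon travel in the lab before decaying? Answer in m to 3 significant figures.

d ≈ 6.38 m

β = v/c = 2.59×10^8 / 2.998×10^8 = 0.86391
γ = 1/√(1 − 0.86391²) = 1.9855
Dilated lifetime: Δt = γτ₀ = 1.9855 × 12.4 ns = 24.620 ns
d = vΔt = 0.86391c × 24.620 ns = 2.5900×10^8 m/s × 2.4620×10^-8 s = 6.38 m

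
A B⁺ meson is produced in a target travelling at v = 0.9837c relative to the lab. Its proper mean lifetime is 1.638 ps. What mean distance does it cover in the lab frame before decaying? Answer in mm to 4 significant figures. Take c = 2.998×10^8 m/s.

γ = 1/√(1 − 0.9837²) = 5.56120
Dilated lifetime: Δt = γτ₀ = 5.56120 × 1.638 ps = 9.10924 ps
d = vΔt = 0.9837c × 9.10924 ps = 2.94913×10^8 m/s × 9.10924×10^-12 s = 2.686 mm

d ≈ 2.686 mm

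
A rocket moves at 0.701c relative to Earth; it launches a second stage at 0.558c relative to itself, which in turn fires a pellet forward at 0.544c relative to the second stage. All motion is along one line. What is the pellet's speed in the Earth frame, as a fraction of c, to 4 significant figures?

Compose boost 2: (0.558 + 0.701)/(1 + 0.558×0.701) = 1.259/1.39116 = 0.905001
Compose boost 3: (0.544 + 0.905001)/(1 + 0.544×0.905001) = 1.44900/1.49232 = 0.9710

u ≈ 0.9710c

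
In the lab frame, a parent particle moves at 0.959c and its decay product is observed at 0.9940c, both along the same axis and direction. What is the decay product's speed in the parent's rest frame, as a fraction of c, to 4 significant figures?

Inverse velocity addition: u' = (u − v)/(1 − uv/c²)
= (0.9940 − 0.959)/(1 − 0.9940×0.959) = 0.03500/0.0467540 = 0.7486

u' ≈ 0.7486c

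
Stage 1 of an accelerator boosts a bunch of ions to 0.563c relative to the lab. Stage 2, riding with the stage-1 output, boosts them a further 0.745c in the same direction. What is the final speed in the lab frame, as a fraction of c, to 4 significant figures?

Compose boost 2: (0.745 + 0.563)/(1 + 0.745×0.563) = 1.308/1.41944 = 0.9215

u ≈ 0.9215c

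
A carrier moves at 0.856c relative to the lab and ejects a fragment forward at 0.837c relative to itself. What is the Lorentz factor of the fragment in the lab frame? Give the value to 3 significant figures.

γ ≈ 6.07

u_lab = (0.837 + 0.856)/(1 + 0.837×0.856) = 1.693/1.71647 = 0.986325
γ = 1/√(1 − 0.986325²) = 6.07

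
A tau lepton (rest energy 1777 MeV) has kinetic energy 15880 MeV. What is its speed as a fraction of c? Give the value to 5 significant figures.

β ≈ 0.99492

γ = 1 + K/(m₀c²) = 1 + 15880/1777 = 9.936410
β = √(1 − 1/γ²) = 0.99492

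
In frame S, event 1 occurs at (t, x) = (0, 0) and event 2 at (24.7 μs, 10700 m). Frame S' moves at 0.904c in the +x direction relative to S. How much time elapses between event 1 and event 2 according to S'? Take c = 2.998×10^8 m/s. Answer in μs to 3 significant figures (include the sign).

Δt' ≈ -17.7 μs

γ = 1/√(1 − 0.904²) = 2.3390
Δt' = γ(Δt − vΔx/c²) = 2.3390 × (24.7 μs − 0.904×10700 m / (2.998×10^8 m/s))
= 2.3390 × (-7.5642 μs) = -17.7 μs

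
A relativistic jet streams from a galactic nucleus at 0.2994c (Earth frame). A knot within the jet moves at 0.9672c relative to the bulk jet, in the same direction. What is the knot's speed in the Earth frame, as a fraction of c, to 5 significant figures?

Relativistic velocity addition: u = (u' + v)/(1 + u'v/c²)
= (0.9672 + 0.2994)/(1 + 0.9672×0.2994) = 1.2666/1.289580 = 0.98218

u ≈ 0.98218c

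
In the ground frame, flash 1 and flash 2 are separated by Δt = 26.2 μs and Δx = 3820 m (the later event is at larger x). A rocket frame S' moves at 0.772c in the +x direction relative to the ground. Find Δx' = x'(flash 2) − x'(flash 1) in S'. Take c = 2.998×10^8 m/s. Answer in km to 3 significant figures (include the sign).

Δx' ≈ -3.53 km

γ = 1/√(1 − 0.772²) = 1.5733
Δx' = γ(Δx − vΔt) = 1.5733 × (3820 m − 0.772×(2.998×10^8 m/s)×26.2×10^-6 s)
= 1.5733 × (-2243.9 m) = -3.53 km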